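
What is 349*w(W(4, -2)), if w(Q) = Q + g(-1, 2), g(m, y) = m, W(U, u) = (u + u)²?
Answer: 5235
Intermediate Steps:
W(U, u) = 4*u² (W(U, u) = (2*u)² = 4*u²)
w(Q) = -1 + Q (w(Q) = Q - 1 = -1 + Q)
349*w(W(4, -2)) = 349*(-1 + 4*(-2)²) = 349*(-1 + 4*4) = 349*(-1 + 16) = 349*15 = 5235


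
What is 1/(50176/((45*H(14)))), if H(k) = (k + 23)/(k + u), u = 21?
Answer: 333/351232 ≈ 0.00094809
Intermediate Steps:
H(k) = (23 + k)/(21 + k) (H(k) = (k + 23)/(k + 21) = (23 + k)/(21 + k))
1/(50176/((45*H(14)))) = 1/(50176/((45*((23 + 14)/(21 + 14))))) = 1/(50176/((45*(37/35)))) = 1/(50176/(333/7)) = 1/(50176*(7/333)) = 1/(351232/333) = 333/351232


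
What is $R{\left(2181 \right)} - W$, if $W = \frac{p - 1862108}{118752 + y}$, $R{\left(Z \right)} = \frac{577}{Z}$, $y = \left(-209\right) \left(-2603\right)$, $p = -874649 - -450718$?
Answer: $\frac{5368274542}{1445520999} \approx 3.7137$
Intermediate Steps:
$p = -423931$ ($p = -874649 + 450718 = -423931$)
$y = 544027$
$W = - \frac{2286039}{662779}$ ($W = \frac{-423931 - 1862108}{118752 + 544027} = - \frac{2286039}{662779} \approx -3.4492$)
$R{\left(2181 \right)} - W = \frac{577}{2181} - - \frac{2286039}{662779} = 577 \cdot \frac{1}{2181} + \frac{2286039}{662779} = \frac{577}{2181} + \frac{2286039}{662779} = \frac{5368274542}{1445520999}$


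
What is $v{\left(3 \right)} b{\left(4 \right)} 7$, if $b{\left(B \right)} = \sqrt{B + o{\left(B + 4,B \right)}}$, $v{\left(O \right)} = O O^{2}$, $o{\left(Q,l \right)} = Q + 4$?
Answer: $756$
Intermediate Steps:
$o{\left(Q,l \right)} = 4 + Q$
$v{\left(O \right)} = O^{3}$
$b{\left(B \right)} = \sqrt{8 + 2 B}$ ($b{\left(B \right)} = \sqrt{B + \left(4 + \left(B + 4\right)\right)} = \sqrt{B + \left(4 + \left(4 + B\right)\right)} = \sqrt{B + \left(8 + B\right)} = \sqrt{8 + 2 B}$)
$v{\left(3 \right)} b{\left(4 \right)} 7 = 3^{3} \sqrt{8 + 2 \cdot 4} \cdot 7 = 27 \sqrt{8 + 8} \cdot 7 = 27 \sqrt{16} \cdot 7 = 27 \cdot 4 \cdot 7 = 108 \cdot 7 = 756$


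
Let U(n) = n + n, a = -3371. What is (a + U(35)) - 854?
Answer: -4155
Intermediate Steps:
U(n) = 2*n
(a + U(35)) - 854 = (-3371 + 2*35) - 854 = (-3371 + 70) - 854 = -3301 - 854 = -4155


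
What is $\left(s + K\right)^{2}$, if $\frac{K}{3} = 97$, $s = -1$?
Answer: $84100$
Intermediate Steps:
$K = 291$ ($K = 3 \cdot 97 = 291$)
$\left(s + K\right)^{2} = \left(-1 + 291\right)^{2} = 290^{2} = 84100$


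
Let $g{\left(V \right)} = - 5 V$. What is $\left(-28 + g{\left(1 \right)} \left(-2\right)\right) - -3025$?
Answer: $3007$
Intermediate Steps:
$\left(-28 + g{\left(1 \right)} \left(-2\right)\right) - -3025 = \left(-28 + \left(-5\right) 1 \left(-2\right)\right) - -3025 = \left(-28 - -10\right) + 3025 = \left(-28 + 10\right) + 3025 = -18 + 3025 = 3007$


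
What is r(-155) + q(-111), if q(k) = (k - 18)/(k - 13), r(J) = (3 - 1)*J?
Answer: -38311/124 ≈ -308.96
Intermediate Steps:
r(J) = 2*J
q(k) = (-18 + k)/(-13 + k)
r(-155) + q(-111) = 2*(-155) + (-18 - 111)/(-13 - 111) = -310 - 129/(-124) = -310 - 1/124*(-129) = -310 + 129/124 = -38311/124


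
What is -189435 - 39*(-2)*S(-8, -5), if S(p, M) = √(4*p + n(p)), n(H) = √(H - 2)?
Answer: -189435 + 78*√(-32 + I*√10) ≈ -1.8941e+5 + 441.77*I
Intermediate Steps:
n(H) = √(-2 + H)
S(p, M) = √(√(-2 + p) + 4*p) (S(p, M) = √(4*p + √(-2 + p)) = √(√(-2 + p) + 4*p))
-189435 - 39*(-2)*S(-8, -5) = -189435 - 39*(-2)*√(√(-2 - 8) + 4*(-8)) = -189435 - (-78)*√(√(-10) - 32) = -189435 - (-78)*√(I*√10 - 32) = -189435 - (-78)*√(-32 + I*√10) = -189435 + 78*√(-32 + I*√10)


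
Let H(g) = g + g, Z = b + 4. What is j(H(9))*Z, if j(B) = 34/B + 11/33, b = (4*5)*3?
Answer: 1280/9 ≈ 142.22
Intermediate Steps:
b = 60 (b = 20*3 = 60)
Z = 64 (Z = 60 + 4 = 64)
H(g) = 2*g
j(B) = ⅓ + 34/B (j(B) = 34/B + 11*(1/33) = 34/B + ⅓ = ⅓ + 34/B)
j(H(9))*Z = ((102 + 2*9)/(3*((2*9))))*64 = ((⅓)*(102 + 18)/18)*64 = ((⅓)*(1/18)*120)*64 = (20/9)*64 = 1280/9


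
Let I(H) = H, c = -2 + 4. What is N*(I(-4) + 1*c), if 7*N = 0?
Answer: 0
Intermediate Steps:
c = 2
N = 0 (N = (1/7)*0 = 0)
N*(I(-4) + 1*c) = 0*(-4 + 1*2) = 0*(-4 + 2) = 0*(-2) = 0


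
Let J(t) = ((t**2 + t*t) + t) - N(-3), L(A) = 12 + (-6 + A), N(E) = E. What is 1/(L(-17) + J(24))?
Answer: 1/1168 ≈ 0.00085616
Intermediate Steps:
L(A) = 6 + A
J(t) = 3 + t + 2*t**2 (J(t) = ((t**2 + t*t) + t) - 1*(-3) = ((t**2 + t**2) + t) + 3 = (2*t**2 + t) + 3 = (t + 2*t**2) + 3 = 3 + t + 2*t**2)
1/(L(-17) + J(24)) = 1/((6 - 17) + (3 + 24 + 2*24**2)) = 1/(-11 + (3 + 24 + 2*576)) = 1/(-11 + (3 + 24 + 1152)) = 1/(-11 + 1179) = 1/1168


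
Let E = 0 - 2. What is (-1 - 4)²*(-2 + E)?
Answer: -100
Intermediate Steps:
E = -2
(-1 - 4)²*(-2 + E) = (-1 - 4)²*(-2 - 2) = (-5)²*(-4) = 25*(-4) = -100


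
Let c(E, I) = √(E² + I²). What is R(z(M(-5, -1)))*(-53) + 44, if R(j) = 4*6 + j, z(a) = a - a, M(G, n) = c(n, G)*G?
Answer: -1228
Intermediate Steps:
M(G, n) = G*√(G² + n²) (M(G, n) = √(n² + G²)*G = √(G² + n²)*G = G*√(G² + n²))
z(a) = 0
R(j) = 24 + j
R(z(M(-5, -1)))*(-53) + 44 = (24 + 0)*(-53) + 44 = 24*(-53) + 44 = -1272 + 44 = -1228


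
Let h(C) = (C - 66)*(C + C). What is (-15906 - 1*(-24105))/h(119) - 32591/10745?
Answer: -6591931/2766070 ≈ -2.3831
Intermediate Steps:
h(C) = 2*C*(-66 + C) (h(C) = (-66 + C)*(2*C) = 2*C*(-66 + C))
(-15906 - 1*(-24105))/h(119) - 32591/10745 = (-15906 - 1*(-24105))/((2*119*(-66 + 119))) - 32591/10745 = (-15906 + 24105)/((2*119*53)) - 32591*1/10745 = 8199/12614 - 32591/10745 = -6591931/2766070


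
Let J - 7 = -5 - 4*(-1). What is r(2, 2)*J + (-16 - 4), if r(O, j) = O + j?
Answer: 4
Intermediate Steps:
J = 6 (J = 7 + (-5 - 4*(-1)) = 7 + (-5 + 4) = 7 - 1 = 6)
r(2, 2)*J + (-16 - 4) = (2 + 2)*6 + (-16 - 4) = 4*6 - 20 = 24 - 20 = 4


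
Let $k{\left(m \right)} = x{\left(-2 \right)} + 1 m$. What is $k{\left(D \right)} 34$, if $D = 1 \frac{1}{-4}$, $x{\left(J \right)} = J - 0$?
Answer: $- \frac{153}{2} \approx -76.5$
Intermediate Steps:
$x{\left(J \right)} = J$ ($x{\left(J \right)} = J + 0 = J$)
$D = - \frac{1}{4}$ ($D = 1 \left(- \frac{1}{4}\right) = - \frac{1}{4} \approx -0.25$)
$k{\left(m \right)} = -2 + m$ ($k{\left(m \right)} = -2 + 1 m = -2 + m$)
$k{\left(D \right)} 34 = \left(-2 - \frac{1}{4}\right) 34 = \left(- \frac{9}{4}\right) 34 = - \frac{153}{2}$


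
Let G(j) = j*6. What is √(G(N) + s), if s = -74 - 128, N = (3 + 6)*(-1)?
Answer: 16*I ≈ 16.0*I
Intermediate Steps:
N = -9 (N = 9*(-1) = -9)
s = -202
G(j) = 6*j
√(G(N) + s) = √(6*(-9) - 202) = √(-54 - 202) = √(-256) = 16*I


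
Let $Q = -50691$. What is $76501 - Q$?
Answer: $127192$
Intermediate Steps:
$76501 - Q = 76501 - -50691 = 76501 + 50691 = 127192$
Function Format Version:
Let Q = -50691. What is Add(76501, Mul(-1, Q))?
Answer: 127192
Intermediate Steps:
Add(76501, Mul(-1, Q)) = Add(76501, Mul(-1, -50691)) = Add(76501, 50691) = 127192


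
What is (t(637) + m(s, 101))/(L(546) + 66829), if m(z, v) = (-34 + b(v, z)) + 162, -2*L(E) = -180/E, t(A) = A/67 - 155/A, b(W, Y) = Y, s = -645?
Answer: -21669659/2852201926 ≈ -0.0075975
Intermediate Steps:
t(A) = -155/A + A/67 (t(A) = A*(1/67) - 155/A = A/67 - 155/A = -155/A + A/67)
L(E) = 90/E (L(E) = -(-90)/E = 90/E)
m(z, v) = 128 + z (m(z, v) = (-34 + z) + 162 = 128 + z)
(t(637) + m(s, 101))/(L(546) + 66829) = ((-155/637 + (1/67)*637) + (128 - 645))/(90/546 + 66829) = ((-155*1/637 + 637/67) - 517)/(90*(1/546) + 66829) = ((-155/637 + 637/67) - 517)/(15/91 + 66829) = (395384/42679 - 517)/(6081454/91) = -21669659/42679*91/6081454 = -21669659/2852201926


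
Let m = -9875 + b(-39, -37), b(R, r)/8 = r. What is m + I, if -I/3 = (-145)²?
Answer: -73246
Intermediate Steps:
b(R, r) = 8*r
I = -63075 (I = -3*(-145)² = -3*21025 = -63075)
m = -10171 (m = -9875 + 8*(-37) = -9875 - 296 = -10171)
m + I = -10171 - 63075 = -73246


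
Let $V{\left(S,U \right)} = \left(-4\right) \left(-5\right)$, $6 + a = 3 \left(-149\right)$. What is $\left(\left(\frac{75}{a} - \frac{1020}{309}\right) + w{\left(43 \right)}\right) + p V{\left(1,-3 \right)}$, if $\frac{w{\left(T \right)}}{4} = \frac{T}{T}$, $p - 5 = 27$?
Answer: $\frac{9962217}{15553} \approx 640.53$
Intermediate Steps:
$p = 32$ ($p = 5 + 27 = 32$)
$a = -453$ ($a = -6 + 3 \left(-149\right) = -6 - 447 = -453$)
$V{\left(S,U \right)} = 20$
$w{\left(T \right)} = 4$ ($w{\left(T \right)} = 4 \frac{T}{T} = 4 \cdot 1 = 4$)
$\left(\left(\frac{75}{a} - \frac{1020}{309}\right) + w{\left(43 \right)}\right) + p V{\left(1,-3 \right)} = \left(\left(\frac{75}{-453} - \frac{1020}{309}\right) + 4\right) + 32 \cdot 20 = \left(\left(75 \left(- \frac{1}{453}\right) - \frac{340}{103}\right) + 4\right) + 640 = \left(\left(- \frac{25}{151} - \frac{340}{103}\right) + 4\right) + 640 = \left(- \frac{53915}{15553} + 4\right) + 640 = \frac{8297}{15553} + 640 = \frac{9962217}{15553}$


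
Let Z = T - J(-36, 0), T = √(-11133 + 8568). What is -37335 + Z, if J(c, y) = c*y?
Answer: -37335 + 3*I*√285 ≈ -37335.0 + 50.646*I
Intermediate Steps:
T = 3*I*√285 (T = √(-2565) = 3*I*√285 ≈ 50.646*I)
Z = 3*I*√285 (Z = 3*I*√285 - (-36)*0 = 3*I*√285 - 1*0 = 3*I*√285 + 0 = 3*I*√285 ≈ 50.646*I)
-37335 + Z = -37335 + 3*I*√285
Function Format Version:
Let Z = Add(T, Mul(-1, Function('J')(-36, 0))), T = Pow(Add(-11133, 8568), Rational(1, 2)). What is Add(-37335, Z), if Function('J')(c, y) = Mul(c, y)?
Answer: Add(-37335, Mul(3, I, Pow(285, Rational(1, 2)))) ≈ Add(-37335., Mul(50.646, I))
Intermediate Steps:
T = Mul(3, I, Pow(285, Rational(1, 2))) (T = Pow(-2565, Rational(1, 2)) = Mul(3, I, Pow(285, Rational(1, 2))) ≈ Mul(50.646, I))
Z = Mul(3, I, Pow(285, Rational(1, 2))) (Z = Add(Mul(3, I, Pow(285, Rational(1, 2))), Mul(-1, Mul(-36, 0))) = Add(Mul(3, I, Pow(285, Rational(1, 2))), Mul(-1, 0)) = Add(Mul(3, I, Pow(285, Rational(1, 2))), 0) = Mul(3, I, Pow(285, Rational(1, 2))) ≈ Mul(50.646, I))
Add(-37335, Z) = Add(-37335, Mul(3, I, Pow(285, Rational(1, 2))))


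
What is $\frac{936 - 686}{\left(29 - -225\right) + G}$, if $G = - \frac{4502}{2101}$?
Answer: $\frac{262625}{264576} \approx 0.99263$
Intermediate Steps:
$G = - \frac{4502}{2101}$ ($G = \left(-4502\right) \frac{1}{2101} = - \frac{4502}{2101} \approx -2.1428$)
$\frac{936 - 686}{\left(29 - -225\right) + G} = \frac{936 - 686}{\left(29 - -225\right) - \frac{4502}{2101}} = \frac{250}{\left(29 + 225\right) - \frac{4502}{2101}} = \frac{250}{254 - \frac{4502}{2101}} = \frac{250}{\frac{529152}{2101}} = 250 \cdot \frac{2101}{529152} = \frac{262625}{264576}$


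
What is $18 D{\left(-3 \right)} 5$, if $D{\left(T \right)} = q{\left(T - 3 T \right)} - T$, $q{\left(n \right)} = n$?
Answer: $810$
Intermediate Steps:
$D{\left(T \right)} = - 3 T$ ($D{\left(T \right)} = \left(T - 3 T\right) - T = - 2 T - T = - 3 T$)
$18 D{\left(-3 \right)} 5 = 18 \left(\left(-3\right) \left(-3\right)\right) 5 = 18 \cdot 9 \cdot 5 = 162 \cdot 5 = 810$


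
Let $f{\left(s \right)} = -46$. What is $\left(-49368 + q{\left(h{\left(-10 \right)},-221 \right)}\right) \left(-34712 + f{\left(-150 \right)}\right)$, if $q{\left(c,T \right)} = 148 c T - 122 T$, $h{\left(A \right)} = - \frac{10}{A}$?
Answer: $1915652412$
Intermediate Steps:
$q{\left(c,T \right)} = - 122 T + 148 T c$ ($q{\left(c,T \right)} = 148 T c - 122 T = - 122 T + 148 T c$)
$\left(-49368 + q{\left(h{\left(-10 \right)},-221 \right)}\right) \left(-34712 + f{\left(-150 \right)}\right) = \left(-49368 + 2 \left(-221\right) \left(-61 + 74 \left(- \frac{10}{-10}\right)\right)\right) \left(-34712 - 46\right) = \left(-49368 + 2 \left(-221\right) \left(-61 + 74 \left(\left(-10\right) \left(- \frac{1}{10}\right)\right)\right)\right) \left(-34758\right) = \left(-49368 + 2 \left(-221\right) \left(-61 + 74 \cdot 1\right)\right) \left(-34758\right) = \left(-49368 + 2 \left(-221\right) \left(-61 + 74\right)\right) \left(-34758\right) = \left(-49368 + 2 \left(-221\right) 13\right) \left(-34758\right) = \left(-49368 - 5746\right) \left(-34758\right) = \left(-55114\right) \left(-34758\right) = 1915652412$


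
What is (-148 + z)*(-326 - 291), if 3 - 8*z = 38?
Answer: 752123/8 ≈ 94015.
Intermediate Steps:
z = -35/8 (z = 3/8 - ⅛*38 = 3/8 - 19/4 = -35/8 ≈ -4.3750)
(-148 + z)*(-326 - 291) = (-148 - 35/8)*(-326 - 291) = -1219/8*(-617) = 752123/8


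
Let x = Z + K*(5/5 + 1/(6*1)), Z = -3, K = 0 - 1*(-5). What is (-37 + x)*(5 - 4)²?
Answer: -205/6 ≈ -34.167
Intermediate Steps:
K = 5 (K = 0 + 5 = 5)
x = 17/6 (x = -3 + 5*(5/5 + 1/(6*1)) = -3 + 5*(5*(⅕) + 1/6) = -3 + 5*(1 + 1*(⅙)) = -3 + 5*(1 + ⅙) = -3 + 5*(7/6) = -3 + 35/6 = 17/6 ≈ 2.8333)
(-37 + x)*(5 - 4)² = (-37 + 17/6)*(5 - 4)² = -205/6*1² = -205/6*1 = -205/6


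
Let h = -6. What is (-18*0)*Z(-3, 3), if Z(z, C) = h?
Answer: 0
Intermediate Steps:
Z(z, C) = -6
(-18*0)*Z(-3, 3) = -18*0*(-6) = 0*(-6) = 0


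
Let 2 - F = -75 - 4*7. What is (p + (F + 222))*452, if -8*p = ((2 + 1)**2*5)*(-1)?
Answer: 300693/2 ≈ 1.5035e+5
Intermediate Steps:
F = 105 (F = 2 - (-75 - 4*7) = 2 - (-75 - 1*28) = 2 - (-75 - 28) = 2 - 1*(-103) = 2 + 103 = 105)
p = 45/8 (p = -(2 + 1)**2*5*(-1)/8 = -3**2*5*(-1)/8 = -9*5*(-1)/8 = -45*(-1)/8 = -1/8*(-45) = 45/8 ≈ 5.6250)
(p + (F + 222))*452 = (45/8 + (105 + 222))*452 = (45/8 + 327)*452 = (2661/8)*452 = 300693/2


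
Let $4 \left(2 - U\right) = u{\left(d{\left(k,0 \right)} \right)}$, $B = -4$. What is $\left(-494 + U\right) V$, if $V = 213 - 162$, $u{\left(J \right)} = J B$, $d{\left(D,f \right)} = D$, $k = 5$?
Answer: $-24837$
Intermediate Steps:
$u{\left(J \right)} = - 4 J$ ($u{\left(J \right)} = J \left(-4\right) = - 4 J$)
$V = 51$ ($V = 213 - 162 = 51$)
$U = 7$ ($U = 2 - \frac{\left(-4\right) 5}{4} = 2 - -5 = 2 + 5 = 7$)
$\left(-494 + U\right) V = \left(-494 + 7\right) 51 = \left(-487\right) 51 = -24837$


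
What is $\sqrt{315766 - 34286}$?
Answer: $2 \sqrt{70370} \approx 530.55$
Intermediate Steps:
$\sqrt{315766 - 34286} = \sqrt{281480} = 2 \sqrt{70370}$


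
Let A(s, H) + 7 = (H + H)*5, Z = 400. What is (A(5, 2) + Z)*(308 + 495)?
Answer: 331639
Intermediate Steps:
A(s, H) = -7 + 10*H (A(s, H) = -7 + (H + H)*5 = -7 + (2*H)*5 = -7 + 10*H)
(A(5, 2) + Z)*(308 + 495) = ((-7 + 10*2) + 400)*(308 + 495) = ((-7 + 20) + 400)*803 = (13 + 400)*803 = 413*803 = 331639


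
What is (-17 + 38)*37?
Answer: 777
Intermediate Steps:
(-17 + 38)*37 = 21*37 = 777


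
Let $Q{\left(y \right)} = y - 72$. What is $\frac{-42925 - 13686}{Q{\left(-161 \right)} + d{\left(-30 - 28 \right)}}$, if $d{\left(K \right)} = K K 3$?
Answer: $- \frac{56611}{9859} \approx -5.7421$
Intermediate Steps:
$d{\left(K \right)} = 3 K^{2}$ ($d{\left(K \right)} = K^{2} \cdot 3 = 3 K^{2}$)
$Q{\left(y \right)} = -72 + y$ ($Q{\left(y \right)} = y - 72 = -72 + y$)
$\frac{-42925 - 13686}{Q{\left(-161 \right)} + d{\left(-30 - 28 \right)}} = \frac{-42925 - 13686}{\left(-72 - 161\right) + 3 \left(-30 - 28\right)^{2}} = - \frac{56611}{-233 + 3 \left(-30 - 28\right)^{2}} = - \frac{56611}{-233 + 3 \left(-58\right)^{2}} = - \frac{56611}{-233 + 3 \cdot 3364} = - \frac{56611}{-233 + 10092} = - \frac{56611}{9859}$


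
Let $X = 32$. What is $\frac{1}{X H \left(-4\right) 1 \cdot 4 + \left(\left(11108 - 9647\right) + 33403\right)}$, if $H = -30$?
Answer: $\frac{1}{50224} \approx 1.9911 \cdot 10^{-5}$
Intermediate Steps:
$\frac{1}{X H \left(-4\right) 1 \cdot 4 + \left(\left(11108 - 9647\right) + 33403\right)} = \frac{1}{32 \left(-30\right) \left(-4\right) 1 \cdot 4 + \left(\left(11108 - 9647\right) + 33403\right)} = \frac{1}{- 960 \left(\left(-4\right) 4\right) + \left(1461 + 33403\right)} = \frac{1}{\left(-960\right) \left(-16\right) + 34864} = \frac{1}{15360 + 34864} = \frac{1}{50224}$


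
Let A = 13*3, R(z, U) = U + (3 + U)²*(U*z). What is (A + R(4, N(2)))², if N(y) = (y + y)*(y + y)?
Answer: 536339281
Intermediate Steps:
N(y) = 4*y² (N(y) = (2*y)*(2*y) = 4*y²)
R(z, U) = U + U*z*(3 + U)²
A = 39
(A + R(4, N(2)))² = (39 + (4*2²)*(1 + 4*(3 + 4*2²)²))² = (39 + (4*4)*(1 + 4*(3 + 4*4)²))² = (39 + 16*(1 + 4*(3 + 16)²))² = (39 + 16*(1 + 4*19²))² = (39 + 16*(1 + 4*361))² = (39 + 16*(1 + 1444))² = (39 + 16*1445)² = (39 + 23120)² = 23159² = 536339281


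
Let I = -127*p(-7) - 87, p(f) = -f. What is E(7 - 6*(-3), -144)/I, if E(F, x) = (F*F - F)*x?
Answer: 5400/61 ≈ 88.525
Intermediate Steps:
I = -976 (I = -(-127)*(-7) - 87 = -127*7 - 87 = -889 - 87 = -976)
E(F, x) = x*(F² - F) (E(F, x) = (F² - F)*x = x*(F² - F))
E(7 - 6*(-3), -144)/I = ((7 - 6*(-3))*(-144)*(-1 + (7 - 6*(-3))))/(-976) = ((7 + 18)*(-144)*(-1 + (7 + 18)))*(-1/976) = (25*(-144)*(-1 + 25))*(-1/976) = (25*(-144)*24)*(-1/976) = -86400*(-1/976) = 5400/61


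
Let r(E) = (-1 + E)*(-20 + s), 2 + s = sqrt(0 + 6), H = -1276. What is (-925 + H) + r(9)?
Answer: -2377 + 8*sqrt(6) ≈ -2357.4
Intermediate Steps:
s = -2 + sqrt(6) (s = -2 + sqrt(0 + 6) = -2 + sqrt(6) ≈ 0.44949)
r(E) = (-1 + E)*(-22 + sqrt(6)) (r(E) = (-1 + E)*(-20 + (-2 + sqrt(6))) = (-1 + E)*(-22 + sqrt(6)))
(-925 + H) + r(9) = (-925 - 1276) + (22 - sqrt(6) - 22*9 + 9*sqrt(6)) = -2201 + (22 - sqrt(6) - 198 + 9*sqrt(6)) = -2201 + (-176 + 8*sqrt(6)) = -2377 + 8*sqrt(6)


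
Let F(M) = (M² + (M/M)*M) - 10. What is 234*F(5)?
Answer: 4680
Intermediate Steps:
F(M) = -10 + M + M² (F(M) = (M² + 1*M) - 10 = (M² + M) - 10 = (M + M²) - 10 = -10 + M + M²)
234*F(5) = 234*(-10 + 5 + 5²) = 234*(-10 + 5 + 25) = 234*20 = 4680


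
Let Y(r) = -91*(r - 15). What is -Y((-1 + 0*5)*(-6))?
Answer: -819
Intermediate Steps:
Y(r) = 1365 - 91*r (Y(r) = -91*(-15 + r) = 1365 - 91*r)
-Y((-1 + 0*5)*(-6)) = -(1365 - 91*(-1 + 0*5)*(-6)) = -(1365 - 91*(-1 + 0)*(-6)) = -(1365 - (-91)*(-6)) = -(1365 - 91*6) = -(1365 - 546) = -1*819 = -819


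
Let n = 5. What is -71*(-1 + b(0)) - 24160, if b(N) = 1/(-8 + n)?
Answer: -72196/3 ≈ -24065.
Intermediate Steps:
b(N) = -1/3 (b(N) = 1/(-8 + 5) = 1/(-3) = -1/3)
-71*(-1 + b(0)) - 24160 = -71*(-1 - 1/3) - 24160 = -71*(-4/3) - 24160 = 284/3 - 24160 = -72196/3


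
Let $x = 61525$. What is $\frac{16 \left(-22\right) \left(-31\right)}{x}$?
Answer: $\frac{10912}{61525} \approx 0.17736$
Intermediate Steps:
$\frac{16 \left(-22\right) \left(-31\right)}{x} = \frac{16 \left(-22\right) \left(-31\right)}{61525} = \left(-352\right) \left(-31\right) \frac{1}{61525} = 10912 \cdot \frac{1}{61525} = \frac{10912}{61525}$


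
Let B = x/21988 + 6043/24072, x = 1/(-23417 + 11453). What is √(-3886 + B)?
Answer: I*√16907558092799917404505785/65963406324 ≈ 62.336*I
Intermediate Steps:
x = -1/11964 (x = 1/(-11964) = -1/11964 ≈ -8.3584e-5)
B = 66237430771/263853625296 (B = -1/11964/21988 + 6043/24072 = -1/11964*1/21988 + 6043*(1/24072) = -1/263064432 + 6043/24072 = 66237430771/263853625296 ≈ 0.25104)
√(-3886 + B) = √(-3886 + 66237430771/263853625296) = √(-1025268950469485/263853625296) = I*√16907558092799917404505785/65963406324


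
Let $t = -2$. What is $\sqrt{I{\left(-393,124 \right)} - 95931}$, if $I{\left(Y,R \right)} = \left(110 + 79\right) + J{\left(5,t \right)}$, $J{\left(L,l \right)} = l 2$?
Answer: $7 i \sqrt{1954} \approx 309.43 i$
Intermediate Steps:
$J{\left(L,l \right)} = 2 l$
$I{\left(Y,R \right)} = 185$ ($I{\left(Y,R \right)} = \left(110 + 79\right) + 2 \left(-2\right) = 189 - 4 = 185$)
$\sqrt{I{\left(-393,124 \right)} - 95931} = \sqrt{185 - 95931} = \sqrt{-95746} = 7 i \sqrt{1954}$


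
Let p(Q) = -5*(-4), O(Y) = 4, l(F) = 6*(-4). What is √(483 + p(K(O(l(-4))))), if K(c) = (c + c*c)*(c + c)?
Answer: √503 ≈ 22.428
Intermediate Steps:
l(F) = -24
K(c) = 2*c*(c + c²) (K(c) = (c + c²)*(2*c) = 2*c*(c + c²))
p(Q) = 20
√(483 + p(K(O(l(-4))))) = √(483 + 20) = √503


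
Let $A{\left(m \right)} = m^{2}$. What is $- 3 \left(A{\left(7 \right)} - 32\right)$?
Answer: $-51$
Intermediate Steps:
$- 3 \left(A{\left(7 \right)} - 32\right) = - 3 \left(7^{2} - 32\right) = - 3 \left(49 - 32\right) = \left(-3\right) 17 = -51$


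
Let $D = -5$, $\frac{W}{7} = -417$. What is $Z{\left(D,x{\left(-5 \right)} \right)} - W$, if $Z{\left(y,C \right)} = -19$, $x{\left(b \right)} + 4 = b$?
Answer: $2900$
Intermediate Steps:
$x{\left(b \right)} = -4 + b$
$W = -2919$ ($W = 7 \left(-417\right) = -2919$)
$Z{\left(D,x{\left(-5 \right)} \right)} - W = -19 - -2919 = -19 + 2919 = 2900$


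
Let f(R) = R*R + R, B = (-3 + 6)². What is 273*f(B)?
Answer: 24570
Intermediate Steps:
B = 9 (B = 3² = 9)
f(R) = R + R² (f(R) = R² + R = R + R²)
273*f(B) = 273*(9*(1 + 9)) = 273*(9*10) = 273*90 = 24570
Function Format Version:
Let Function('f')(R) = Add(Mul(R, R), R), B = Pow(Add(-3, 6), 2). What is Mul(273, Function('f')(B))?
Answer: 24570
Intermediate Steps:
B = 9 (B = Pow(3, 2) = 9)
Function('f')(R) = Add(R, Pow(R, 2)) (Function('f')(R) = Add(Pow(R, 2), R) = Add(R, Pow(R, 2)))
Mul(273, Function('f')(B)) = Mul(273, Mul(9, Add(1, 9))) = Mul(273, Mul(9, 10)) = Mul(273, 90) = 24570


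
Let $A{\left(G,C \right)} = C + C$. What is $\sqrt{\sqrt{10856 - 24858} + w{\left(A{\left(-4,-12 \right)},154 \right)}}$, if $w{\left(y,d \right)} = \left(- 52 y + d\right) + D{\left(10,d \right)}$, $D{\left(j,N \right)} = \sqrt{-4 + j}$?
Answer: $\sqrt{1402 + \sqrt{6} + i \sqrt{14002}} \approx 37.509 + 1.5773 i$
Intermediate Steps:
$A{\left(G,C \right)} = 2 C$
$w{\left(y,d \right)} = d + \sqrt{6} - 52 y$ ($w{\left(y,d \right)} = \left(- 52 y + d\right) + \sqrt{-4 + 10} = \left(d - 52 y\right) + \sqrt{6} = d + \sqrt{6} - 52 y$)
$\sqrt{\sqrt{10856 - 24858} + w{\left(A{\left(-4,-12 \right)},154 \right)}} = \sqrt{\sqrt{10856 - 24858} + \left(154 + \sqrt{6} - 52 \cdot 2 \left(-12\right)\right)} = \sqrt{\sqrt{10856 - 24858} + \left(154 + \sqrt{6} - -1248\right)} = \sqrt{\sqrt{-14002} + \left(154 + \sqrt{6} + 1248\right)} = \sqrt{i \sqrt{14002} + \left(1402 + \sqrt{6}\right)} = \sqrt{1402 + \sqrt{6} + i \sqrt{14002}}$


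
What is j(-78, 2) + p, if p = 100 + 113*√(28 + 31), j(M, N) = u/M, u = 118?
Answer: 3841/39 + 113*√59 ≈ 966.46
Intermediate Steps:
j(M, N) = 118/M
p = 100 + 113*√59 ≈ 967.97
j(-78, 2) + p = 118/(-78) + (100 + 113*√59) = 118*(-1/78) + (100 + 113*√59) = -59/39 + (100 + 113*√59) = 3841/39 + 113*√59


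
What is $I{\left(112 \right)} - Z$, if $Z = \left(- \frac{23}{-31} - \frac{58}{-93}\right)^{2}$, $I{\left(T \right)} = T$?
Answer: $\frac{952559}{8649} \approx 110.14$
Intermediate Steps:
$Z = \frac{16129}{8649}$ ($Z = \left(\left(-23\right) \left(- \frac{1}{31}\right) - - \frac{58}{93}\right)^{2} = \left(\frac{23}{31} + \frac{58}{93}\right)^{2} = \left(\frac{127}{93}\right)^{2} = \frac{16129}{8649} \approx 1.8648$)
$I{\left(112 \right)} - Z = 112 - \frac{16129}{8649} = \frac{952559}{8649}$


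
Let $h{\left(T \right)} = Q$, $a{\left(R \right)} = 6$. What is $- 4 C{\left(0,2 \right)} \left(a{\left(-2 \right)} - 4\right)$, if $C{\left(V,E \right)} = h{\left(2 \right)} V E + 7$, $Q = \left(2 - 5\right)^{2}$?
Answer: $-56$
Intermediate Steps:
$Q = 9$ ($Q = \left(-3\right)^{2} = 9$)
$h{\left(T \right)} = 9$
$C{\left(V,E \right)} = 7 + 9 E V$ ($C{\left(V,E \right)} = 9 V E + 7 = 9 E V + 7 = 7 + 9 E V$)
$- 4 C{\left(0,2 \right)} \left(a{\left(-2 \right)} - 4\right) = - 4 \left(7 + 9 \cdot 2 \cdot 0\right) \left(6 - 4\right) = - 4 \left(7 + 0\right) 2 = \left(-4\right) 7 \cdot 2 = \left(-28\right) 2 = -56$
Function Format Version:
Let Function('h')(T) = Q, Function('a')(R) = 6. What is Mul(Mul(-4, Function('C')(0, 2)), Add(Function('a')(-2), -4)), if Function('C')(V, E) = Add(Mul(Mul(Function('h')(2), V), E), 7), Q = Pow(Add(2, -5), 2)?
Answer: -56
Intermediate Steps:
Q = 9 (Q = Pow(-3, 2) = 9)
Function('h')(T) = 9
Function('C')(V, E) = Add(7, Mul(9, E, V)) (Function('C')(V, E) = Add(Mul(Mul(9, V), E), 7) = Add(Mul(9, E, V), 7) = Add(7, Mul(9, E, V)))
Mul(Mul(-4, Function('C')(0, 2)), Add(Function('a')(-2), -4)) = Mul(Mul(-4, Add(7, Mul(9, 2, 0))), Add(6, -4)) = Mul(Mul(-4, Add(7, 0)), 2) = Mul(Mul(-4, 7), 2) = Mul(-28, 2) = -56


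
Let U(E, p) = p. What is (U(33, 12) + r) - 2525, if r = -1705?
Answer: -4218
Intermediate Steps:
(U(33, 12) + r) - 2525 = (12 - 1705) - 2525 = -1693 - 2525 = -4218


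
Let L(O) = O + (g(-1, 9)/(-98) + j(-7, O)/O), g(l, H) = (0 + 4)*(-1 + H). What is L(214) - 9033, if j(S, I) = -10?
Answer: -46239974/5243 ≈ -8819.4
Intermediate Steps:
g(l, H) = -4 + 4*H (g(l, H) = 4*(-1 + H) = -4 + 4*H)
L(O) = -16/49 + O - 10/O (L(O) = O + ((-4 + 4*9)/(-98) - 10/O) = O + ((-4 + 36)*(-1/98) - 10/O) = O + (32*(-1/98) - 10/O) = O + (-16/49 - 10/O) = -16/49 + O - 10/O)
L(214) - 9033 = (-16/49 + 214 - 10/214) - 9033 = (-16/49 + 214 - 10*1/214) - 9033 = (-16/49 + 214 - 5/107) - 9033 = 1120045/5243 - 9033 = -46239974/5243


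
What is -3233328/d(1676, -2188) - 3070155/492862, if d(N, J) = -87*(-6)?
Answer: -265864520941/42878994 ≈ -6200.3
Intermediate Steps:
d(N, J) = 522
-3233328/d(1676, -2188) - 3070155/492862 = -3233328/522 - 3070155/492862 = -3233328*1/522 - 3070155*1/492862 = -538888/87 - 3070155/492862 = -265864520941/42878994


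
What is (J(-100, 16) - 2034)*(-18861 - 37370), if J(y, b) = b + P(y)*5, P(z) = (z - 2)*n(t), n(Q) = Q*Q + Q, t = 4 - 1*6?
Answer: 170829778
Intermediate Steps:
t = -2 (t = 4 - 6 = -2)
n(Q) = Q + Q² (n(Q) = Q² + Q = Q + Q²)
P(z) = -4 + 2*z (P(z) = (z - 2)*(-2*(1 - 2)) = (-2 + z)*(-2*(-1)) = (-2 + z)*2 = -4 + 2*z)
J(y, b) = -20 + b + 10*y (J(y, b) = b + (-4 + 2*y)*5 = b + (-20 + 10*y) = -20 + b + 10*y)
(J(-100, 16) - 2034)*(-18861 - 37370) = ((-20 + 16 + 10*(-100)) - 2034)*(-18861 - 37370) = ((-20 + 16 - 1000) - 2034)*(-56231) = (-1004 - 2034)*(-56231) = -3038*(-56231) = 170829778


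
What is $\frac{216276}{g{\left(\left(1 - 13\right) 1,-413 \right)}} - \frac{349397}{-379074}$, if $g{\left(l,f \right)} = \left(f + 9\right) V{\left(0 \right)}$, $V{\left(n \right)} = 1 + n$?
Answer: $- \frac{20460863009}{38286474} \approx -534.42$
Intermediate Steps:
$g{\left(l,f \right)} = 9 + f$ ($g{\left(l,f \right)} = \left(f + 9\right) \left(1 + 0\right) = \left(9 + f\right) 1 = 9 + f$)
$\frac{216276}{g{\left(\left(1 - 13\right) 1,-413 \right)}} - \frac{349397}{-379074} = \frac{216276}{9 - 413} - \frac{349397}{-379074} = \frac{216276}{-404} - - \frac{349397}{379074} = 216276 \left(- \frac{1}{404}\right) + \frac{349397}{379074} = - \frac{54069}{101} + \frac{349397}{379074} = - \frac{20460863009}{38286474}$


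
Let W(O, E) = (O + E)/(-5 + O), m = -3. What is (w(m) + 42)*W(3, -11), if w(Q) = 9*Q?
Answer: 60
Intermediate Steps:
W(O, E) = (E + O)/(-5 + O)
(w(m) + 42)*W(3, -11) = (9*(-3) + 42)*((-11 + 3)/(-5 + 3)) = (-27 + 42)*(-8/(-2)) = 15*(-½*(-8)) = 15*4 = 60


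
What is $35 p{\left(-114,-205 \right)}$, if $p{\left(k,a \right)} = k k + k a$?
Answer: $1272810$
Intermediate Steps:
$p{\left(k,a \right)} = k^{2} + a k$
$35 p{\left(-114,-205 \right)} = 35 \left(- 114 \left(-205 - 114\right)\right) = 35 \left(\left(-114\right) \left(-319\right)\right) = 35 \cdot 36366 = 1272810$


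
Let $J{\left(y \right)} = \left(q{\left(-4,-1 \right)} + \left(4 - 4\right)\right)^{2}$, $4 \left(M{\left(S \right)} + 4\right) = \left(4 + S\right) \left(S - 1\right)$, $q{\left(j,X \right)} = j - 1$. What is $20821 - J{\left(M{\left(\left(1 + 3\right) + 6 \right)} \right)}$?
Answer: $20796$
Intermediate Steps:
$q{\left(j,X \right)} = -1 + j$
$M{\left(S \right)} = -4 + \frac{\left(-1 + S\right) \left(4 + S\right)}{4}$ ($M{\left(S \right)} = -4 + \frac{\left(4 + S\right) \left(S - 1\right)}{4} = -4 + \frac{\left(4 + S\right) \left(-1 + S\right)}{4} = -4 + \frac{\left(-1 + S\right) \left(4 + S\right)}{4}$)
$J{\left(y \right)} = 25$ ($J{\left(y \right)} = \left(\left(-1 - 4\right) + \left(4 - 4\right)\right)^{2} = \left(-5 + \left(4 - 4\right)\right)^{2} = \left(-5 + 0\right)^{2} = \left(-5\right)^{2} = 25$)
$20821 - J{\left(M{\left(\left(1 + 3\right) + 6 \right)} \right)} = 20821 - 25 = 20796$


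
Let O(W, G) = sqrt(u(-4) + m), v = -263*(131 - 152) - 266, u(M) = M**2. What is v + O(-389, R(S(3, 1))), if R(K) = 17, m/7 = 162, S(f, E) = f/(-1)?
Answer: 5257 + 5*sqrt(46) ≈ 5290.9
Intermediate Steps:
S(f, E) = -f (S(f, E) = f*(-1) = -f)
m = 1134 (m = 7*162 = 1134)
v = 5257 (v = -263*(-21) - 266 = 5523 - 266 = 5257)
O(W, G) = 5*sqrt(46) (O(W, G) = sqrt((-4)**2 + 1134) = sqrt(16 + 1134) = sqrt(1150) = 5*sqrt(46))
v + O(-389, R(S(3, 1))) = 5257 + 5*sqrt(46)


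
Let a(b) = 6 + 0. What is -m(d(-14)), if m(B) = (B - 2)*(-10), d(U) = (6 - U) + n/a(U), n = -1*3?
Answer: 175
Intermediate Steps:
n = -3
a(b) = 6
d(U) = 11/2 - U (d(U) = (6 - U) - 3/6 = (6 - U) - 3*1/6 = (6 - U) - 1/2 = 11/2 - U)
m(B) = 20 - 10*B (m(B) = (-2 + B)*(-10) = 20 - 10*B)
-m(d(-14)) = -(20 - 10*(11/2 - 1*(-14))) = -(20 - 10*(11/2 + 14)) = -(20 - 10*39/2) = -(20 - 195) = -1*(-175) = 175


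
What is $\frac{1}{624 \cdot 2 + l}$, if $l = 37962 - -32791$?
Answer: $\frac{1}{72001} \approx 1.3889 \cdot 10^{-5}$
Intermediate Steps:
$l = 70753$ ($l = 37962 + 32791 = 70753$)
$\frac{1}{624 \cdot 2 + l} = \frac{1}{624 \cdot 2 + 70753} = \frac{1}{1248 + 70753} = \frac{1}{72001}$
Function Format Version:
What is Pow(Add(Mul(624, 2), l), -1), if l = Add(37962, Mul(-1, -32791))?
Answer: Rational(1, 72001) ≈ 1.3889e-5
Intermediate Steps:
l = 70753 (l = Add(37962, 32791) = 70753)
Pow(Add(Mul(624, 2), l), -1) = Pow(Add(Mul(624, 2), 70753), -1) = Pow(Add(1248, 70753), -1) = Pow(72001, -1) = Rational(1, 72001)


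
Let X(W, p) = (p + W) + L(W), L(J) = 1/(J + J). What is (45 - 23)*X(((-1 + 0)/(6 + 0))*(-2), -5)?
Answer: -209/3 ≈ -69.667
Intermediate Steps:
L(J) = 1/(2*J)
X(W, p) = W + p + 1/(2*W) (X(W, p) = (p + W) + 1/(2*W) = (W + p) + 1/(2*W) = W + p + 1/(2*W))
(45 - 23)*X(((-1 + 0)/(6 + 0))*(-2), -5) = (45 - 23)*(((-1 + 0)/(6 + 0))*(-2) - 5 + 1/(2*((((-1 + 0)/(6 + 0))*(-2))))) = 22*(-1/6*(-2) - 5 + 1/(2*((-1/6*(-2))))) = 22*(1/3 - 5 + 1/(2*(1/3))) = 22*(1/3 - 5 + (1/2)*3) = 22*(1/3 - 5 + 3/2) = 22*(-19/6) = -209/3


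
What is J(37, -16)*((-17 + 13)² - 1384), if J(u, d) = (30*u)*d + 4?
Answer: 24290208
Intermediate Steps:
J(u, d) = 4 + 30*d*u (J(u, d) = 30*d*u + 4 = 4 + 30*d*u)
J(37, -16)*((-17 + 13)² - 1384) = (4 + 30*(-16)*37)*((-17 + 13)² - 1384) = (4 - 17760)*((-4)² - 1384) = -17756*(16 - 1384) = -17756*(-1368) = 24290208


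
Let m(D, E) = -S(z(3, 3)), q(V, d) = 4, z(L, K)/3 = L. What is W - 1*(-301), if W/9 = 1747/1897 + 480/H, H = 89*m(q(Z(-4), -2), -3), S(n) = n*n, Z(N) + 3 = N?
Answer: 156350720/506499 ≈ 308.69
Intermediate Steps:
Z(N) = -3 + N
z(L, K) = 3*L
S(n) = n²
m(D, E) = -81 (m(D, E) = -(3*3)² = -1*9² = -1*81 = -81)
H = -7209 (H = 89*(-81) = -7209)
W = 3894521/506499 (W = 9*(1747/1897 + 480/(-7209)) = 9*(1747*(1/1897) + 480*(-1/7209)) = 9*(1747/1897 - 160/2403) = 9*(3894521/4558491) = 3894521/506499 ≈ 7.6891)
W - 1*(-301) = 3894521/506499 - 1*(-301) = 3894521/506499 + 301 = 156350720/506499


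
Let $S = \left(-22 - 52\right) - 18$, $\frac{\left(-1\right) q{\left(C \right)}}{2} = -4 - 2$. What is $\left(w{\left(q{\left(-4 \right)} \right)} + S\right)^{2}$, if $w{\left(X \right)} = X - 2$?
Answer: $6724$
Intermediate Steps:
$q{\left(C \right)} = 12$ ($q{\left(C \right)} = - 2 \left(-4 - 2\right) = \left(-2\right) \left(-6\right) = 12$)
$w{\left(X \right)} = -2 + X$ ($w{\left(X \right)} = X - 2 = -2 + X$)
$S = -92$ ($S = -74 - 18 = -92$)
$\left(w{\left(q{\left(-4 \right)} \right)} + S\right)^{2} = \left(\left(-2 + 12\right) - 92\right)^{2} = \left(10 - 92\right)^{2} = \left(-82\right)^{2} = 6724$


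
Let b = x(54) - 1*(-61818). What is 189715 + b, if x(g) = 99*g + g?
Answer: 256933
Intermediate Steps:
x(g) = 100*g
b = 67218 (b = 100*54 - 1*(-61818) = 5400 + 61818 = 67218)
189715 + b = 189715 + 67218 = 256933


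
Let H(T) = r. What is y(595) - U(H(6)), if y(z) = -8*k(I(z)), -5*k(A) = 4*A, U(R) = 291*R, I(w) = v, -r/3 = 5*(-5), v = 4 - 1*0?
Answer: -108997/5 ≈ -21799.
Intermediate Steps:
v = 4 (v = 4 + 0 = 4)
r = 75 (r = -15*(-5) = -3*(-25) = 75)
I(w) = 4
H(T) = 75
k(A) = -4*A/5
y(z) = 128/5 (y(z) = -(-32)*4/5 = -8*(-16/5) = 128/5)
y(595) - U(H(6)) = 128/5 - 291*75 = 128/5 - 1*21825 = 128/5 - 21825 = -108997/5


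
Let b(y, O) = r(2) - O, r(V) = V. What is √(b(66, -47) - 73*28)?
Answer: I*√1995 ≈ 44.665*I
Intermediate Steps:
b(y, O) = 2 - O
√(b(66, -47) - 73*28) = √((2 - 1*(-47)) - 73*28) = √((2 + 47) - 2044) = √(49 - 2044) = √(-1995) = I*√1995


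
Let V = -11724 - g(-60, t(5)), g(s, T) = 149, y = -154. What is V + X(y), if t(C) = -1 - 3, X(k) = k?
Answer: -12027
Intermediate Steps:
t(C) = -4
V = -11873 (V = -11724 - 1*149 = -11724 - 149 = -11873)
V + X(y) = -11873 - 154 = -12027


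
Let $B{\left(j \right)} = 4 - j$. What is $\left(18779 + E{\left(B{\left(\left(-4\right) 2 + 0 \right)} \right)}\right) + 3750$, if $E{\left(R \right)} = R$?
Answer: $22541$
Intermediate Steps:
$\left(18779 + E{\left(B{\left(\left(-4\right) 2 + 0 \right)} \right)}\right) + 3750 = \left(18779 + \left(4 - \left(\left(-4\right) 2 + 0\right)\right)\right) + 3750 = \left(18779 + \left(4 - \left(-8 + 0\right)\right)\right) + 3750 = \left(18779 + \left(4 - -8\right)\right) + 3750 = \left(18779 + \left(4 + 8\right)\right) + 3750 = \left(18779 + 12\right) + 3750 = 18791 + 3750 = 22541$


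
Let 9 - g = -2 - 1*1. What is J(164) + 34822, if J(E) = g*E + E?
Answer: 36954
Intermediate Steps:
g = 12 (g = 9 - (-2 - 1*1) = 9 - (-2 - 1) = 9 - 1*(-3) = 9 + 3 = 12)
J(E) = 13*E (J(E) = 12*E + E = 13*E)
J(164) + 34822 = 13*164 + 34822 = 2132 + 34822 = 36954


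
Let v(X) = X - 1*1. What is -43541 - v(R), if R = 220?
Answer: -43760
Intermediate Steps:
v(X) = -1 + X (v(X) = X - 1 = -1 + X)
-43541 - v(R) = -43541 - (-1 + 220) = -43541 - 1*219 = -43541 - 219 = -43760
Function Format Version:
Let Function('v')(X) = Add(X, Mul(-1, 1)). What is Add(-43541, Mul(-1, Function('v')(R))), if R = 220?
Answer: -43760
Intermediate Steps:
Function('v')(X) = Add(-1, X) (Function('v')(X) = Add(X, -1) = Add(-1, X))
Add(-43541, Mul(-1, Function('v')(R))) = Add(-43541, Mul(-1, Add(-1, 220))) = Add(-43541, Mul(-1, 219)) = Add(-43541, -219) = -43760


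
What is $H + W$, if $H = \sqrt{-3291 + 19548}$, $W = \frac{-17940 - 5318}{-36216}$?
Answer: $\frac{11629}{18108} + \sqrt{16257} \approx 128.15$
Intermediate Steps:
$W = \frac{11629}{18108}$ ($W = \left(-17940 - 5318\right) \left(- \frac{1}{36216}\right) = \left(-23258\right) \left(- \frac{1}{36216}\right) = \frac{11629}{18108} \approx 0.6422$)
$H = \sqrt{16257} \approx 127.5$
$H + W = \sqrt{16257} + \frac{11629}{18108} = \frac{11629}{18108} + \sqrt{16257}$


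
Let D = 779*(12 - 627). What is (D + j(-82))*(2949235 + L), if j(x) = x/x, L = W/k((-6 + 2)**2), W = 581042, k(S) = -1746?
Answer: -1233349841583256/873 ≈ -1.4128e+12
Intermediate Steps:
D = -479085 (D = 779*(-615) = -479085)
L = -290521/873 (L = 581042/(-1746) = 581042*(-1/1746) = -290521/873 ≈ -332.78)
j(x) = 1
(D + j(-82))*(2949235 + L) = (-479085 + 1)*(2949235 - 290521/873) = -479084*2574391634/873 = -1233349841583256/873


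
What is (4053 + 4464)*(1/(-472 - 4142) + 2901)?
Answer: 38000619707/1538 ≈ 2.4708e+7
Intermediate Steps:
(4053 + 4464)*(1/(-472 - 4142) + 2901) = 8517*(1/(-4614) + 2901) = 8517*(-1/4614 + 2901) = 8517*(13385213/4614) = 38000619707/1538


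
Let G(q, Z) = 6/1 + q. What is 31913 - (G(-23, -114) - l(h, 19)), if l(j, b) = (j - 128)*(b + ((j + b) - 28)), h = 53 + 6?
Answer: 27169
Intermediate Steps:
h = 59
l(j, b) = (-128 + j)*(-28 + j + 2*b) (l(j, b) = (-128 + j)*(b + ((b + j) - 28)) = (-128 + j)*(b + (-28 + b + j)) = (-128 + j)*(-28 + j + 2*b))
G(q, Z) = 6 + q (G(q, Z) = 1*6 + q = 6 + q)
31913 - (G(-23, -114) - l(h, 19)) = 31913 - ((6 - 23) - (3584 + 59**2 - 256*19 - 156*59 + 2*19*59)) = 31913 - (-17 - (3584 + 3481 - 4864 - 9204 + 2242)) = 31913 - (-17 - 1*(-4761)) = 31913 - (-17 + 4761) = 31913 - 1*4744 = 31913 - 4744 = 27169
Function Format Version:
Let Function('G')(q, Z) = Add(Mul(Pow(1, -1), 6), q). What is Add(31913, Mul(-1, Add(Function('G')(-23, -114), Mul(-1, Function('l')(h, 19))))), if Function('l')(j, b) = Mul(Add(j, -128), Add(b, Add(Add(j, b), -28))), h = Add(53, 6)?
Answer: 27169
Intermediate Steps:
h = 59
Function('l')(j, b) = Mul(Add(-128, j), Add(-28, j, Mul(2, b))) (Function('l')(j, b) = Mul(Add(-128, j), Add(b, Add(Add(b, j), -28))) = Mul(Add(-128, j), Add(b, Add(-28, b, j))) = Mul(Add(-128, j), Add(-28, j, Mul(2, b))))
Function('G')(q, Z) = Add(6, q) (Function('G')(q, Z) = Add(Mul(1, 6), q) = Add(6, q))
Add(31913, Mul(-1, Add(Function('G')(-23, -114), Mul(-1, Function('l')(h, 19))))) = Add(31913, Mul(-1, Add(Add(6, -23), Mul(-1, Add(3584, Pow(59, 2), Mul(-256, 19), Mul(-156, 59), Mul(2, 19, 59)))))) = Add(31913, Mul(-1, Add(-17, Mul(-1, Add(3584, 3481, -4864, -9204, 2242))))) = Add(31913, Mul(-1, Add(-17, Mul(-1, -4761)))) = Add(31913, Mul(-1, Add(-17, 4761))) = Add(31913, Mul(-1, 4744)) = Add(31913, -4744) = 27169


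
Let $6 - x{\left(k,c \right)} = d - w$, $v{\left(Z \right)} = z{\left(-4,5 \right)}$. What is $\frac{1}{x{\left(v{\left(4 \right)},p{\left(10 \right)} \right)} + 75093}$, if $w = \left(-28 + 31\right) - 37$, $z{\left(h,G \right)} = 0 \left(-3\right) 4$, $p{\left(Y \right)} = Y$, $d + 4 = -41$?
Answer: $\frac{1}{75110} \approx 1.3314 \cdot 10^{-5}$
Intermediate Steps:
$d = -45$ ($d = -4 - 41 = -45$)
$z{\left(h,G \right)} = 0$ ($z{\left(h,G \right)} = 0 \cdot 4 = 0$)
$w = -34$ ($w = 3 - 37 = -34$)
$v{\left(Z \right)} = 0$
$x{\left(k,c \right)} = 17$ ($x{\left(k,c \right)} = 6 - \left(-45 - -34\right) = 6 - \left(-45 + 34\right) = 6 - -11 = 6 + 11 = 17$)
$\frac{1}{x{\left(v{\left(4 \right)},p{\left(10 \right)} \right)} + 75093} = \frac{1}{17 + 75093} = \frac{1}{75110}$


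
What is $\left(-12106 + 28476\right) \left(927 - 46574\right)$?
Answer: $-747241390$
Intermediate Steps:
$\left(-12106 + 28476\right) \left(927 - 46574\right) = 16370 \left(-45647\right) = -747241390$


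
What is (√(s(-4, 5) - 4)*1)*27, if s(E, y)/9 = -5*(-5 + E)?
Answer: 27*√401 ≈ 540.67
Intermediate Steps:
s(E, y) = 225 - 45*E (s(E, y) = 9*(-5*(-5 + E)) = 9*(25 - 5*E) = 225 - 45*E)
(√(s(-4, 5) - 4)*1)*27 = (√((225 - 45*(-4)) - 4)*1)*27 = (√((225 + 180) - 4)*1)*27 = (√(405 - 4)*1)*27 = (√401*1)*27 = √401*27 = 27*√401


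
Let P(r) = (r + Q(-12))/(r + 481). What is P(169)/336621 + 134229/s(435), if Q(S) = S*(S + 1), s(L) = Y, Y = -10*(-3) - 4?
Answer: 564803752763/109401825 ≈ 5162.7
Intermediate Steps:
Y = 26 (Y = 30 - 4 = 26)
s(L) = 26
Q(S) = S*(1 + S)
P(r) = (132 + r)/(481 + r) (P(r) = (r - 12*(1 - 12))/(r + 481) = (r - 12*(-11))/(481 + r) = (r + 132)/(481 + r) = (132 + r)/(481 + r))
P(169)/336621 + 134229/s(435) = ((132 + 169)/(481 + 169))/336621 + 134229/26 = (301/650)*(1/336621) + 134229*(1/26) = ((1/650)*301)*(1/336621) + 134229/26 = (301/650)*(1/336621) + 134229/26 = 301/218803650 + 134229/26 = 564803752763/109401825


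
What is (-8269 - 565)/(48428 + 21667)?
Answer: -8834/70095 ≈ -0.12603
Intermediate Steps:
(-8269 - 565)/(48428 + 21667) = -8834/70095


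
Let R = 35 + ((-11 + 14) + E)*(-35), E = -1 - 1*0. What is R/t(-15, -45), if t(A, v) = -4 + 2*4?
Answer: -35/4 ≈ -8.7500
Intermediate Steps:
E = -1 (E = -1 + 0 = -1)
t(A, v) = 4 (t(A, v) = -4 + 8 = 4)
R = -35 (R = 35 + ((-11 + 14) - 1)*(-35) = 35 + (3 - 1)*(-35) = 35 + 2*(-35) = 35 - 70 = -35)
R/t(-15, -45) = -35/4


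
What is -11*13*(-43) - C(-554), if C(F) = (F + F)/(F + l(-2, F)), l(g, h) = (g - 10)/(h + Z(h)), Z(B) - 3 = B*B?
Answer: 521653543329/84863111 ≈ 6147.0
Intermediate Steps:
Z(B) = 3 + B² (Z(B) = 3 + B*B = 3 + B²)
l(g, h) = (-10 + g)/(3 + h + h²) (l(g, h) = (g - 10)/(h + (3 + h²)) = (-10 + g)/(3 + h + h²))
C(F) = 2*F/(F - 12/(3 + F + F²)) (C(F) = (F + F)/(F + (-10 - 2)/(3 + F + F²)) = (2*F)/(F - 12/(3 + F + F²)) = 2*F/(F - 12/(3 + F + F²)))
-11*13*(-43) - C(-554) = -11*13*(-43) - 2*(-554)*(3 - 554 + (-554)²)/(-12 - 554*(3 - 554 + (-554)²)) = -143*(-43) - 2*(-554)*(3 - 554 + 306916)/(-12 - 554*(3 - 554 + 306916)) = 6149 - 2*(-554)*306365/(-12 - 554*306365) = 6149 - 2*(-554)*306365/(-12 - 169726210) = 6149 - 2*(-554)*306365/(-169726222) = 6149 - 2*(-554)*(-1)*306365/169726222 = 6149 - 1*169726210/84863111 = 6149 - 169726210/84863111 = 521653543329/84863111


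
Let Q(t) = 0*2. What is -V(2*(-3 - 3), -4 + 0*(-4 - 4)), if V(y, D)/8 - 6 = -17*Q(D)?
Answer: -48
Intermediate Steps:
Q(t) = 0
V(y, D) = 48 (V(y, D) = 48 + 8*(-17*0) = 48 + 8*0 = 48 + 0 = 48)
-V(2*(-3 - 3), -4 + 0*(-4 - 4)) = -1*48 = -48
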